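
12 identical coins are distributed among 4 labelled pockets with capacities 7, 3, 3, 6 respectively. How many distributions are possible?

Ignoring the caps, the number of non-negative solutions to x_1+…+x_4 = 12 is C(15,3) = 455.
Subtract solutions that violate a single cap (substitute x_i' = x_i − (cap_i+1)): x_1 ≥ 8 gives C(7,3) = 35; x_2 ≥ 4 gives C(11,3) = 165; x_3 ≥ 4 gives C(11,3) = 165; x_4 ≥ 7 gives C(8,3) = 56. Together 421.
Add back pairs where two caps are both exceeded: 1 + 1 + 0 + 35 + 4 + 4 = 45.
By inclusion–exclusion the count is 455 − 421 + 45 = 79.

79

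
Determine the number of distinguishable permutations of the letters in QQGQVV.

60

QQGQVV has 6 letters with Q appearing 3 times and V appearing twice.
So there are 6! / (3!·2!) = 60 distinguishable arrangements.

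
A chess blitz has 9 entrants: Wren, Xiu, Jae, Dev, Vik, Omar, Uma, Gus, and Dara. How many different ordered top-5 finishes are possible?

15120

This is an ordered selection of 5 from 9: P(9,5).
That gives 9 × 8 × 7 × 6 × 5 = 15120.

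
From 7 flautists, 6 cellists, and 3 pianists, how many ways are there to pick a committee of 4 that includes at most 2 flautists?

Split by how many flautists are chosen (0 through 2).
Sum: C(7,0)·C(9,4) + C(7,1)·C(9,3) + C(7,2)·C(9,2) = 126 + 588 + 756 = 1470.

1470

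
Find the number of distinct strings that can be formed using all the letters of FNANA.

The 5 letters of FNANA have repeats: A appearing twice and N appearing twice.
So there are 5! / (2!·2!) = 30 distinguishable arrangements.

30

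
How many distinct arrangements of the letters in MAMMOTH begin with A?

With the first slot taken by A, it remains to arrange the other 6 letters (MMMOTH).
Those 6 letters have M appearing 3 times, giving (6)!/(3!) = 120.

120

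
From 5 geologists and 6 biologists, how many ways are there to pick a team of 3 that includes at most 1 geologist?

Split by how many geologists are chosen (0 through 1).
Sum: C(5,0)·C(6,3) + C(5,1)·C(6,2) = 20 + 75 = 95.

95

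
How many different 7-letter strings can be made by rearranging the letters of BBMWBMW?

210

BBMWBMW has 7 letters with B appearing 3 times, M appearing twice, and W appearing twice.
So there are 7! / (3!·2!·2!) = 210 distinguishable arrangements.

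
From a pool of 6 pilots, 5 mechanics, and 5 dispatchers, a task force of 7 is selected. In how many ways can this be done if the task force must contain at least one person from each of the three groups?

With no constraint there are C(16,7) = 11440 possible selections.
Selections missing a whole group: no pilots → C(10,7) = 120; no mechanics → C(11,7) = 330; no dispatchers → C(11,7) = 330.
Add back selections omitting two groups (i.e. drawn from a single group): C(6,7) + C(5,7) + C(5,7) = 0.
By inclusion–exclusion: 11440 − 780 + 0 = 10660.

10660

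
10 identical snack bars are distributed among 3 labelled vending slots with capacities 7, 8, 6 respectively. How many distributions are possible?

47

Ignoring the caps, the number of non-negative solutions to x_1+…+x_3 = 10 is C(12,2) = 66.
Subtract solutions that violate a single cap (substitute x_i' = x_i − (cap_i+1)): x_1 ≥ 8 gives C(4,2) = 6; x_2 ≥ 9 gives C(3,2) = 3; x_3 ≥ 7 gives C(5,2) = 10. Together 19.
No two caps can be exceeded simultaneously, so the pair terms are all 0.
By inclusion–exclusion the count is 66 − 19 + 0 = 47.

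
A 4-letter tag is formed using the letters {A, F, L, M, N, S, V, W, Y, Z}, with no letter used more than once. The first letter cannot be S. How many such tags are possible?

4536

The first letter has 10−1 = 9 choices (anything except S).
The remaining 3 letters are filled from the other 9 symbols without repetition: 9 × 8 × 7 = 504.
Total: 9 × 504 = 4536.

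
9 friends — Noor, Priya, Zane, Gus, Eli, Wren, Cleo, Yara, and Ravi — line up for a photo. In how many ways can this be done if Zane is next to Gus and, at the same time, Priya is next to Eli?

Treat {Zane,Gus} as one block (2 orders) and {Priya,Eli} as another (2 orders).
That leaves 7 units to arrange: 2 × 2 × 7! = 4 × 5040 = 20160.

20160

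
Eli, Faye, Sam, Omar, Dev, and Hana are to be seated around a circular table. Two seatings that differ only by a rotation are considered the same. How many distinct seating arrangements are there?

120

Fix one person's seat to break rotational symmetry; the remaining 5 people can be arranged in (5)! = 120 ways.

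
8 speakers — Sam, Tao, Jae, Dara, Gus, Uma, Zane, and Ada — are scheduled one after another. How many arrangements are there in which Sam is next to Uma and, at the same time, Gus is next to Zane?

Treat {Sam,Uma} as one block (2 orders) and {Gus,Zane} as another (2 orders).
That leaves 6 units to arrange: 2 × 2 × 6! = 4 × 720 = 2880.

2880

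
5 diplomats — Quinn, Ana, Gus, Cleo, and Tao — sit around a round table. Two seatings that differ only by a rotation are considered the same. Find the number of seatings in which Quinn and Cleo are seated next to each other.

12

Treat {Quinn, Cleo} as one unit (2 internal orders) and seat the resulting 4 units around the table: (3)! circular arrangements.
So 2 × (3)! = 2 × 6 = 12.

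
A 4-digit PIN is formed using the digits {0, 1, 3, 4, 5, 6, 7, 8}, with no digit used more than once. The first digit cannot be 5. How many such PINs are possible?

The first digit has 8−1 = 7 choices (anything except 5).
The remaining 3 digits are filled from the other 7 symbols without repetition: 7 × 6 × 5 = 210.
Total: 7 × 210 = 1470.

1470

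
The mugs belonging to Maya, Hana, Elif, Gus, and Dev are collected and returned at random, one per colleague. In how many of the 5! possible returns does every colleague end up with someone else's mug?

44

Count assignments avoiding every fixed point. For any j of the 5 colleagues fixed to their own mug, the other 5−j can be arranged in (5−j)! ways.
By inclusion–exclusion this is Σ_{j=0}^{5} (−1)^j C(5,j)·(5−j)!.
Computing: 120 − 120 + 60 − 20 + 5 − 1 = 44.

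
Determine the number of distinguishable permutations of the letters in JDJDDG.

JDJDDG has 6 letters with D appearing 3 times and J appearing twice.
The number of distinct arrangements is 6!/(3!·2!) = 720/12 = 60.

60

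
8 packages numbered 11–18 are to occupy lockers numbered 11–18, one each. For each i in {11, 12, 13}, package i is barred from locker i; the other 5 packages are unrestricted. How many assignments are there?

27240

Let Aᵢ (for i ∈ {11, 12, 13}) be the placements that put package i in its forbidden locker. Any j of these fix j positions, leaving (8−j)! ways to fill the rest, and there are C(3,j) ways to pick which j.
By inclusion–exclusion, the number of valid placements is Σ_{j=0}^{3} (−1)^j C(3,j)·(8−j)!.
Computing: 40320 − 15120 + 2160 − 120 = 27240.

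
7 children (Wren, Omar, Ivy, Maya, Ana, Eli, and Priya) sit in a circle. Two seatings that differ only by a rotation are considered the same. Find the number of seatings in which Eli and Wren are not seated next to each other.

All circular seatings of 7 people number (6)! = 720.
Seatings with Eli beside Wren: treat them as a block with 2 internal orders, giving 2 × (5)! = 240.
Subtracting, 720 − 240 = 480.

480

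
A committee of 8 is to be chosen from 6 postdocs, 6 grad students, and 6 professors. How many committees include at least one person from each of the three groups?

42273

Total 8-person selections from all 18: C(18,8) = 43758.
Subtract selections that omit an entire group: no postdocs → C(12,8) = 495; no grad students → C(12,8) = 495; no professors → C(12,8) = 495.
Add back selections omitting two groups (i.e. drawn from a single group): C(6,8) + C(6,8) + C(6,8) = 0.
By inclusion–exclusion: 43758 − 1485 + 0 = 42273.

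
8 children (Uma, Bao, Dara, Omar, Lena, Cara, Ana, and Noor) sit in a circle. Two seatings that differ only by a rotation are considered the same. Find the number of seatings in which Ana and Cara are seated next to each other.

1440

Glue Ana and Cara into a block (2 internal orders). Seating 7 units around a circle gives (6)! arrangements.
So 2 × (6)! = 2 × 720 = 1440.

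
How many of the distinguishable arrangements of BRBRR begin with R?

Fix R in the first position and arrange the remaining 4 letters.
Those 4 letters have B appearing twice and R appearing twice, giving (4)!/(2!·2!) = 6.

6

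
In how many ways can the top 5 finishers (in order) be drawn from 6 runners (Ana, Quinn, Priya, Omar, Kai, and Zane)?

There are 6 choices for 1st place, 5 for 2nd, and so on down to 2 for position 5.
That gives 6 × 5 × 4 × 3 × 2 = 720.

720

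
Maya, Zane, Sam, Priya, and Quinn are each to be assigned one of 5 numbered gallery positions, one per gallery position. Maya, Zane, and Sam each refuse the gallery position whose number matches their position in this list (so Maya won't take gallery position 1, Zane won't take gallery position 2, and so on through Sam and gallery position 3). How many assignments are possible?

64

Let Aᵢ (for i ∈ {1, 2, 3}) be the placements that put person i in their forbidden gallery position. Any j of these fix j positions, leaving (5−j)! ways to fill the rest, and there are C(3,j) ways to pick which j.
By inclusion–exclusion, the number of valid placements is Σ_{j=0}^{3} (−1)^j C(3,j)·(5−j)!.
Computing: 120 − 72 + 18 − 2 = 64.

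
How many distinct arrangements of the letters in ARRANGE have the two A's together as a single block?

Treat the 2 copies of A as a single block. The multiset to arrange is then {AA, E, G, N, R, R}, 6 items in all.
That gives (6)!/(2!) = 360 arrangements.

360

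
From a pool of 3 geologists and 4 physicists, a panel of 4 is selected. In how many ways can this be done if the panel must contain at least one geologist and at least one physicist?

34

Total 4-person selections from all 7: C(7,4) = 35.
Subtract selections that omit an entire group: no geologists → C(4,4) = 1; no physicists → C(3,4) = 0.
Both groups omitted at once is impossible, so 35 − 1 = 34.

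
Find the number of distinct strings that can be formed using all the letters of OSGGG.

The 5 letters of OSGGG have repeats: G appearing 3 times.
Dividing 5! = 120 by 3! = 6 for the repeated letters gives 20.

20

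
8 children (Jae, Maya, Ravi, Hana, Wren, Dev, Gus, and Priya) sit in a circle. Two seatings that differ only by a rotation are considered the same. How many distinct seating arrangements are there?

Around a circle, 8 distinct people have 8!/8 = (7)! = 5040 rotationally distinct seatings.

5040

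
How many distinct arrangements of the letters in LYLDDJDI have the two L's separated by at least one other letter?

2520

There are 8!/(3!·2!) = 3360 arrangements of LYLDDJDI in total.
Arrangements with the L's together: treat LL as one letter, giving (7)!/(3!) = 840.
Subtracting, 3360 − 840 = 2520 arrangements keep the L's apart.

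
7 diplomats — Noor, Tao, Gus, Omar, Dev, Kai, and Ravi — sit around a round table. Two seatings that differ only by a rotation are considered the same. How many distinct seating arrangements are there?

Around a circle, 7 distinct people have 7!/7 = (6)! = 720 rotationally distinct seatings.

720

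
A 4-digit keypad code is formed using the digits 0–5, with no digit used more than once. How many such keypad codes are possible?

This is a permutation of 4 out of 6: P(6,4) = 6!/2!.
That product is 6 × 5 × 4 × 3 = 360.

360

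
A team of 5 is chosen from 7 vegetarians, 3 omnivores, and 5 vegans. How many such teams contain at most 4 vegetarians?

2982

Split by how many vegetarians are chosen (0 through 4).
Sum: C(7,0)·C(8,5) + C(7,1)·C(8,4) + C(7,2)·C(8,3) + C(7,3)·C(8,2) + C(7,4)·C(8,1) = 56 + 490 + 1176 + 980 + 280 = 2982.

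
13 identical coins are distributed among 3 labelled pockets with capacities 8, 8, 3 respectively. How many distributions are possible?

Without the upper bounds there are C(15,2) = 105 ways to split 13 among 3 pockets.
Subtract solutions that violate a single cap (substitute x_i' = x_i − (cap_i+1)): x_1 ≥ 9 gives C(6,2) = 15; x_2 ≥ 9 gives C(6,2) = 15; x_3 ≥ 4 gives C(11,2) = 55. Together 85.
Add back pairs where two caps are both exceeded: 0 + 1 + 1 = 2.
By inclusion–exclusion the count is 105 − 85 + 2 = 22.

22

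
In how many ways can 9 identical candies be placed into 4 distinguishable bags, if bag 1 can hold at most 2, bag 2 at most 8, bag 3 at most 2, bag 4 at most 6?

Without the upper bounds there are C(12,3) = 220 ways to split 9 among 4 bags.
Subtract solutions that violate a single cap (substitute x_i' = x_i − (cap_i+1)): x_1 ≥ 3 gives C(9,3) = 84; x_2 ≥ 9 gives C(3,3) = 1; x_3 ≥ 3 gives C(9,3) = 84; x_4 ≥ 7 gives C(5,3) = 10. Together 179.
Add back pairs where two caps are both exceeded: 0 + 20 + 0 + 0 + 0 + 0 = 20.
By inclusion–exclusion the count is 220 − 179 + 20 = 61.

61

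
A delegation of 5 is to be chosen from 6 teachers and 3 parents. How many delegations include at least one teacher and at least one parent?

With no constraint there are C(9,5) = 126 possible selections.
Subtract selections that omit an entire group: no teachers → C(3,5) = 0; no parents → C(6,5) = 6.
Both groups omitted at once is impossible, so 126 − 6 = 120.

120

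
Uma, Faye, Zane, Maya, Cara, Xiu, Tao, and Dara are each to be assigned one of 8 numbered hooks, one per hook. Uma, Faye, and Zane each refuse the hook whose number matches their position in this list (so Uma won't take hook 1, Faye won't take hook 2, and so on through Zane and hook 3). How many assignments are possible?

Let Aᵢ (for i ∈ {1, 2, 3}) be the placements that put person i in their forbidden hook. Any j of these fix j positions, leaving (8−j)! ways to fill the rest, and there are C(3,j) ways to pick which j.
By inclusion–exclusion, the number of valid placements is Σ_{j=0}^{3} (−1)^j C(3,j)·(8−j)!.
Computing: 40320 − 15120 + 2160 − 120 = 27240.

27240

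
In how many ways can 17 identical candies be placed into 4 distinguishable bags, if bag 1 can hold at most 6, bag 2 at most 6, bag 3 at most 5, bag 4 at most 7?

Without the upper bounds there are C(20,3) = 1140 ways to split 17 among 4 bags.
Subtract solutions that violate a single cap (substitute x_i' = x_i − (cap_i+1)): x_1 ≥ 7 gives C(13,3) = 286; x_2 ≥ 7 gives C(13,3) = 286; x_3 ≥ 6 gives C(14,3) = 364; x_4 ≥ 8 gives C(12,3) = 220. Together 1156.
Add back pairs where two caps are both exceeded: 20 + 35 + 10 + 35 + 10 + 20 = 130.
By inclusion–exclusion the count is 1140 − 1156 + 130 = 114.

114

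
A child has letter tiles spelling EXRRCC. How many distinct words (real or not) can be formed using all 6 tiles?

EXRRCC has 6 letters with C appearing twice and R appearing twice.
Dividing 6! = 720 by 2!·2! = 4 for the repeated letters gives 180.

180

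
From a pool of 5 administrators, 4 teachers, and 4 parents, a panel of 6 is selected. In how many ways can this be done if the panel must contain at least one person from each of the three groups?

1520

With no constraint there are C(13,6) = 1716 possible selections.
Selections missing a whole group: no administrators → C(8,6) = 28; no teachers → C(9,6) = 84; no parents → C(9,6) = 84.
Add back selections omitting two groups (i.e. drawn from a single group): C(5,6) + C(4,6) + C(4,6) = 0.
By inclusion–exclusion: 1716 − 196 + 0 = 1520.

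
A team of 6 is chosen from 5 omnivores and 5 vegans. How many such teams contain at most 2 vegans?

Split by how many vegans are chosen (0 through 2).
Sum: C(5,0)·C(5,6) + C(5,1)·C(5,5) + C(5,2)·C(5,4) = 0 + 5 + 50 = 55.

55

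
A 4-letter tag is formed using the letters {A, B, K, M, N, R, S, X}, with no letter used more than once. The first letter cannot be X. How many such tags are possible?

1470

The first letter has 8−1 = 7 choices (anything except X).
The remaining 3 letters are filled from the other 7 symbols without repetition: 7 × 6 × 5 = 210.
Total: 7 × 210 = 1470.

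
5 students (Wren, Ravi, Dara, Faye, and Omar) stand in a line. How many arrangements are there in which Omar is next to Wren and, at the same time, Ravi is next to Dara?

24

Treat {Omar,Wren} as one block (2 orders) and {Ravi,Dara} as another (2 orders).
That leaves 3 units to arrange: 2 × 2 × 3! = 4 × 6 = 24.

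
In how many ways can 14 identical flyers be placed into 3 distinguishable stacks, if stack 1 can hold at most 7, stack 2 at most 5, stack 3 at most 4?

Ignoring the caps, the number of non-negative solutions to x_1+…+x_3 = 14 is C(16,2) = 120.
Subtract solutions that violate a single cap (substitute x_i' = x_i − (cap_i+1)): x_1 ≥ 8 gives C(8,2) = 28; x_2 ≥ 6 gives C(10,2) = 45; x_3 ≥ 5 gives C(11,2) = 55. Together 128.
Add back pairs where two caps are both exceeded: 1 + 3 + 10 = 14.
By inclusion–exclusion the count is 120 − 128 + 14 = 6.

6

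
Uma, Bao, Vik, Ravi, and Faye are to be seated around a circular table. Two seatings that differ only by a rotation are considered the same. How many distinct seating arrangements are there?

24

Fix one person's seat to break rotational symmetry; the remaining 4 people can be arranged in (4)! = 24 ways.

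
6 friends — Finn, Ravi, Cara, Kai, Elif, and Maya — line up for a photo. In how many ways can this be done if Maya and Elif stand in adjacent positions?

240

Glue Maya and Elif into one block (2 internal orders), leaving 5 units to arrange in a row.
That gives 2 × 5! = 2 × 120 = 240.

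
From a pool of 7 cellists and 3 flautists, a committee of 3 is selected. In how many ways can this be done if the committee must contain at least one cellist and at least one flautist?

Total 3-person selections from all 10: C(10,3) = 120.
Selections missing a whole group: no cellists → C(3,3) = 1; no flautists → C(7,3) = 35.
Both groups omitted at once is impossible, so 120 − 36 = 84.

84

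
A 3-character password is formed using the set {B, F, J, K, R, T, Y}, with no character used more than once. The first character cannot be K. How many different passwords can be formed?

180

The first character has 7−1 = 6 choices (anything except K).
The remaining 2 characters are filled from the other 6 symbols without repetition: 6 × 5 = 30.
Total: 6 × 30 = 180.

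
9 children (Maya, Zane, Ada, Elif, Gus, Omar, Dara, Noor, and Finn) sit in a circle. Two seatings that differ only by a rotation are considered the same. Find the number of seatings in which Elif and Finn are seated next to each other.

Treat {Elif, Finn} as one unit (2 internal orders) and seat the resulting 8 units around the table: (7)! circular arrangements.
So 2 × (7)! = 2 × 5040 = 10080.

10080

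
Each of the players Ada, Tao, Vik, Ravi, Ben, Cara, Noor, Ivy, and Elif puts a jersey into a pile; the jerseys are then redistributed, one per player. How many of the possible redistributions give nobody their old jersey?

133496

Count assignments avoiding every fixed point. For any j of the 9 players fixed to their old jersey, the other 9−j can be arranged in (9−j)! ways.
By inclusion–exclusion this is Σ_{j=0}^{9} (−1)^j C(9,j)·(9−j)!.
Computing: 362880 − 362880 + 181440 − 60480 + 15120 − 3024 + 504 − 72 + 9 − 1 = 133496.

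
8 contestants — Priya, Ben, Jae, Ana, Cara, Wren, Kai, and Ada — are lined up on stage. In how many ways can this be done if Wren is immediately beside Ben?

10080

Glue Wren and Ben into one block (2 internal orders), leaving 7 units to arrange in a row.
So the count is 2·(7)! = 10080.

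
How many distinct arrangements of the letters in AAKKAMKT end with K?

420

Fix K in the last position and arrange the remaining 7 letters.
Those 7 letters have A appearing 3 times and K appearing twice, giving (7)!/(3!·2!) = 420.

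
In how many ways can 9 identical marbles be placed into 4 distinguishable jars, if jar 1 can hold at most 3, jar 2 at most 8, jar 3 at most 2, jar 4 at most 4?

By stars and bars, unrestricted non-negative solutions to x_1+…+x_4 = 9 number C(9+3,3) = 220.
Subtract solutions that violate a single cap (substitute x_i' = x_i − (cap_i+1)): x_1 ≥ 4 gives C(8,3) = 56; x_2 ≥ 9 gives C(3,3) = 1; x_3 ≥ 3 gives C(9,3) = 84; x_4 ≥ 5 gives C(7,3) = 35. Together 176.
Add back pairs where two caps are both exceeded: 0 + 10 + 1 + 0 + 0 + 4 = 15.
By inclusion–exclusion the count is 220 − 176 + 15 = 59.

59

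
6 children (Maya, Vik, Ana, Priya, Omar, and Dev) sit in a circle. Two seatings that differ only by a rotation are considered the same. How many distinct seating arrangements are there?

120

Fix one person's seat to break rotational symmetry; the remaining 5 people can be arranged in (5)! = 120 ways.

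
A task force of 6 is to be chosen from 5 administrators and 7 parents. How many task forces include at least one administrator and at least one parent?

917

Unrestricted: C(12,6) = 924 ways to pick any 6 of the 12.
Subtract selections that omit an entire group: no administrators → C(7,6) = 7; no parents → C(5,6) = 0.
Both groups omitted at once is impossible, so 924 − 7 = 917.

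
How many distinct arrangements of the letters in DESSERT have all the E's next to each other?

Treat the 2 copies of E as a single block. The multiset to arrange is then {EE, D, R, S, S, T}, 6 items in all.
That gives (6)!/(2!) = 360 arrangements.

360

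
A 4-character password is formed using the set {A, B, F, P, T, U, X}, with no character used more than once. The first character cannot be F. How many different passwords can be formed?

720

The first character has 7−1 = 6 choices (anything except F).
The remaining 3 characters are filled from the other 6 symbols without repetition: 6 × 5 × 4 = 120.
Total: 6 × 120 = 720.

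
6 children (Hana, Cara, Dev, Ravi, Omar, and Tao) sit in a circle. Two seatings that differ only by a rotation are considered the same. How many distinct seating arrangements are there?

120

Fix one person's seat to break rotational symmetry; the remaining 5 people can be arranged in (5)! = 120 ways.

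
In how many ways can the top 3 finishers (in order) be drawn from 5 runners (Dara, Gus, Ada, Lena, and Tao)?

There are 5 choices for 1st place, 4 for 2nd, and 3 for 3rd.
That gives 5 × 4 × 3 = 60.

60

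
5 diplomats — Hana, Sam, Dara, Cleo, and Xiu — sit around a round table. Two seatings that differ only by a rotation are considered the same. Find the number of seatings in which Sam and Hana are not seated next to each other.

12

All circular seatings of 5 people number (4)! = 24.
Seatings with Sam beside Hana: treat them as a block with 2 internal orders, giving 2 × (3)! = 12.
Subtracting, 24 − 12 = 12.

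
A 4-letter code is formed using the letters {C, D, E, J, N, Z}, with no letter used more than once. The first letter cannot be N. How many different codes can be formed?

The first letter has 6−1 = 5 choices (anything except N).
The remaining 3 letters are filled from the other 5 symbols without repetition: 5 × 4 × 3 = 60.
Total: 5 × 60 = 300.

300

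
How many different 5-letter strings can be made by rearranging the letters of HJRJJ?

The 5 letters of HJRJJ have repeats: J appearing 3 times.
So there are 5! / (3!) = 20 distinguishable arrangements.

20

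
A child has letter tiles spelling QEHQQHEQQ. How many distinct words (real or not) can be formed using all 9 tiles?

756

The 9 letters of QEHQQHEQQ have repeats: E appearing twice, H appearing twice, and Q appearing 5 times.
The number of distinct arrangements is 9!/(5!·2!·2!) = 362880/480 = 756.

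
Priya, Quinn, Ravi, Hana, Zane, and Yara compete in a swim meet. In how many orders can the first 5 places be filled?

720

This is an ordered selection of 5 from 6: P(6,5).
That gives 6 × 5 × 4 × 3 × 2 = 720.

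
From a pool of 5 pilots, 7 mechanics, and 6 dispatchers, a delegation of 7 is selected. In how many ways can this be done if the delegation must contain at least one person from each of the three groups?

Total 7-person selections from all 18: C(18,7) = 31824.
Subtract selections that omit an entire group: no pilots → C(13,7) = 1716; no mechanics → C(11,7) = 330; no dispatchers → C(12,7) = 792.
Add back selections omitting two groups (i.e. drawn from a single group): C(5,7) + C(7,7) + C(6,7) = 1.
By inclusion–exclusion: 31824 − 2838 + 1 = 28987.

28987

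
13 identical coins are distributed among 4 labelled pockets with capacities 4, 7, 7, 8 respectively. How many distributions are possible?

250

Without the upper bounds there are C(16,3) = 560 ways to split 13 among 4 pockets.
Subtract solutions that violate a single cap (substitute x_i' = x_i − (cap_i+1)): x_1 ≥ 5 gives C(11,3) = 165; x_2 ≥ 8 gives C(8,3) = 56; x_3 ≥ 8 gives C(8,3) = 56; x_4 ≥ 9 gives C(7,3) = 35. Together 312.
Add back pairs where two caps are both exceeded: 1 + 1 + 0 + 0 + 0 + 0 = 2.
By inclusion–exclusion the count is 560 − 312 + 2 = 250.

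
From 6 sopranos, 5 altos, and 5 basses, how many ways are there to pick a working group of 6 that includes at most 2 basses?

6072

Split by how many basses are chosen (0 through 2).
Sum: C(5,0)·C(11,6) + C(5,1)·C(11,5) + C(5,2)·C(11,4) = 462 + 2310 + 3300 = 6072.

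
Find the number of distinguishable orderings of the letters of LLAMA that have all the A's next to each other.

Treat the 2 copies of A as a single block. The multiset to arrange is then {AA, L, L, M}, 4 items in all.
That gives (4)!/(2!) = 12 arrangements.

12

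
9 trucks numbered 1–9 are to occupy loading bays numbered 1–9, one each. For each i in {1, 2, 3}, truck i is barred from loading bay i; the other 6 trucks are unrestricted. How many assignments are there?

Let Aᵢ (for i ∈ {1, 2, 3}) be the placements that put truck i in its forbidden loading bay. Any j of these fix j positions, leaving (9−j)! ways to fill the rest, and there are C(3,j) ways to pick which j.
By inclusion–exclusion, the number of valid placements is Σ_{j=0}^{3} (−1)^j C(3,j)·(9−j)!.
Computing: 362880 − 120960 + 15120 − 720 = 256320.

256320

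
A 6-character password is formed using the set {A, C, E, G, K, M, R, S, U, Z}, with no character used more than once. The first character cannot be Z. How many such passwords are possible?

The first character has 10−1 = 9 choices (anything except Z).
The remaining 5 characters are filled from the other 9 symbols without repetition: 9 × 8 × 7 × 6 × 5 = 15120.
Total: 9 × 15120 = 136080.

136080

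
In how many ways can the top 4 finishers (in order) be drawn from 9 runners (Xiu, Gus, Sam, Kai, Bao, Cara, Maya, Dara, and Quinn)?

3024

This is an ordered selection of 4 from 9: P(9,4).
That gives 9 × 8 × 7 × 6 = 3024.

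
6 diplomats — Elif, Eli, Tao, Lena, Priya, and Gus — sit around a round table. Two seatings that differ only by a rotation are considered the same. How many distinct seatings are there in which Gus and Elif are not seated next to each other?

72

Without the restriction there are (5)! = 120 seatings.
Seatings with Gus beside Elif: treat them as a block with 2 internal orders, giving 2 × (4)! = 48.
Subtracting, 120 − 48 = 72.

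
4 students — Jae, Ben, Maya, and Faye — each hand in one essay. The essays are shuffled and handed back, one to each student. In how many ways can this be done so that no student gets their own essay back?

Count assignments avoiding every fixed point. For any j of the 4 students fixed to their own essay, the other 4−j can be arranged in (4−j)! ways.
By inclusion–exclusion this is Σ_{j=0}^{4} (−1)^j C(4,j)·(4−j)!.
Computing: 24 − 24 + 12 − 4 + 1 = 9.

9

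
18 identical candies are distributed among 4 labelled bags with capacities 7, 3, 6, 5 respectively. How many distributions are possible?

20

By stars and bars, unrestricted non-negative solutions to x_1+…+x_4 = 18 number C(18+3,3) = 1330.
Subtract solutions that violate a single cap (substitute x_i' = x_i − (cap_i+1)): x_1 ≥ 8 gives C(13,3) = 286; x_2 ≥ 4 gives C(17,3) = 680; x_3 ≥ 7 gives C(14,3) = 364; x_4 ≥ 6 gives C(15,3) = 455. Together 1785.
Add back pairs where two caps are both exceeded: 84 + 20 + 35 + 120 + 165 + 56 = 480.
Subtract triples: 0 + 1 + 0 + 4 = 5.
By inclusion–exclusion the count is 1330 − 1785 + 480 − 5 = 20.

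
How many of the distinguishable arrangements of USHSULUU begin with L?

With the first slot taken by L, it remains to arrange the other 7 letters (USHSUUU).
Those 7 letters have S appearing twice and U appearing 4 times, giving (7)!/(4!·2!) = 105.

105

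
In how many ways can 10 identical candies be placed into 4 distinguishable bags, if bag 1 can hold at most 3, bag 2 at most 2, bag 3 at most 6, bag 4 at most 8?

By stars and bars, unrestricted non-negative solutions to x_1+…+x_4 = 10 number C(10+3,3) = 286.
Subtract solutions that violate a single cap (substitute x_i' = x_i − (cap_i+1)): x_1 ≥ 4 gives C(9,3) = 84; x_2 ≥ 3 gives C(10,3) = 120; x_3 ≥ 7 gives C(6,3) = 20; x_4 ≥ 9 gives C(4,3) = 4. Together 228.
Add back pairs where two caps are both exceeded: 20 + 0 + 0 + 1 + 0 + 0 = 21.
By inclusion–exclusion the count is 286 − 228 + 21 = 79.

79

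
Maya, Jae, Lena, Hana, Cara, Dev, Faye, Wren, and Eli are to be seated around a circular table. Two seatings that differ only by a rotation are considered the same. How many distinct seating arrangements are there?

40320

Fix one person's seat to break rotational symmetry; the remaining 8 people can be arranged in (8)! = 40320 ways.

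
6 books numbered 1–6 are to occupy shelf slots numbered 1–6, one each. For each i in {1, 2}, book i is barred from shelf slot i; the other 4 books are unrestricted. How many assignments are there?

Let Aᵢ (for i ∈ {1, 2}) be the placements that put book i in its forbidden shelf slot. Any j of these fix j positions, leaving (6−j)! ways to fill the rest, and there are C(2,j) ways to pick which j.
By inclusion–exclusion, the number of valid placements is Σ_{j=0}^{2} (−1)^j C(2,j)·(6−j)!.
Computing: 720 − 240 + 24 = 504.

504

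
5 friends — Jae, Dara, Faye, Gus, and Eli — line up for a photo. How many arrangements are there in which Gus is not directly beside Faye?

Of the 5! = 120 arrangements, those with Gus and Faye adjacent number 2 × 4! = 48 (treat the pair as a block with 2 internal orders).
So 120 − 48 = 72 arrangements keep them apart.

72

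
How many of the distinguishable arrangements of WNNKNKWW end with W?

210

With the last slot taken by W, it remains to arrange the other 7 letters (NNKNKWW).
Those 7 letters have K appearing twice, N appearing 3 times, and W appearing twice, giving (7)!/(3!·2!·2!) = 210.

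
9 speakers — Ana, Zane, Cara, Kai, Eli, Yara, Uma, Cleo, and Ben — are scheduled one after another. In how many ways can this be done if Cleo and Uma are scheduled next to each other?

Treat {Cleo, Uma} as a single unit. There are 8 units to order, and the pair itself can be ordered 2 ways.
That gives 2 × 8! = 2 × 40320 = 80640.

80640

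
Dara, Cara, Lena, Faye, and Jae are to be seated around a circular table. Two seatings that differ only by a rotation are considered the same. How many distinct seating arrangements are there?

24

Seat Dara anywhere (absorbing the rotational symmetry), then permute the other 4: (4)! = 24.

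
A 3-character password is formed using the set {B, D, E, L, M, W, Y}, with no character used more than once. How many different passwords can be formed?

210

Choose and order 3 of the 7 symbols: the first character has 7 options, the next 6, then 5.
That product is 7 × 6 × 5 = 210.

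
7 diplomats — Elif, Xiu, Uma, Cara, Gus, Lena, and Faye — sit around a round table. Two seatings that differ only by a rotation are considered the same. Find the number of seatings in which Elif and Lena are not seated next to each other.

All circular seatings of 7 people number (6)! = 720.
Those with Elif next to Lena: fuse the pair into one unit and seat 6 units around a circle — 2·(5)! = 240.
Subtracting, 720 − 240 = 480.

480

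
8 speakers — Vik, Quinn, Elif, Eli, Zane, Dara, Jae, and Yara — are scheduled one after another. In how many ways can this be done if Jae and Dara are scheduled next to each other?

10080

Glue Jae and Dara into one block (2 internal orders), leaving 7 units to arrange in a row.
That gives 2 × 7! = 2 × 5040 = 10080.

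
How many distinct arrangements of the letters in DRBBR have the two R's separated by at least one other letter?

Total arrangements of DRBBR: 5!/(2!·2!) = 30.
If the two R's are adjacent, glue them into one block, leaving 4 items to arrange: (4)!/(2!) = 12 ways.
Hence 30 − 12 = 18.

18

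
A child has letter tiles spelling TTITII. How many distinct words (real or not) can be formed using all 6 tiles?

20

The 6 letters of TTITII have repeats: I appearing 3 times and T appearing 3 times.
Dividing 6! = 720 by 3!·3! = 36 for the repeated letters gives 20.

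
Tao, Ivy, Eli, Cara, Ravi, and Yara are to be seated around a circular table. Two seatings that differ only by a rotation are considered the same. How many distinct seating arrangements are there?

120

Around a circle, 6 distinct people have 6!/6 = (5)! = 120 rotationally distinct seatings.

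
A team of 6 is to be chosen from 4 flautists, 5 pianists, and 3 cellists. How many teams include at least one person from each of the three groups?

805

With no constraint there are C(12,6) = 924 possible selections.
Selections missing a whole group: no flautists → C(8,6) = 28; no pianists → C(7,6) = 7; no cellists → C(9,6) = 84.
Add back selections omitting two groups (i.e. drawn from a single group): C(4,6) + C(5,6) + C(3,6) = 0.
By inclusion–exclusion: 924 − 119 + 0 = 805.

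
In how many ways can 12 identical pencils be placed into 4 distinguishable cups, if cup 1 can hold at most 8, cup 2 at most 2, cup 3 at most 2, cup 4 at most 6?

Without the upper bounds there are C(15,3) = 455 ways to split 12 among 4 cups.
Subtract solutions that violate a single cap (substitute x_i' = x_i − (cap_i+1)): x_1 ≥ 9 gives C(6,3) = 20; x_2 ≥ 3 gives C(12,3) = 220; x_3 ≥ 3 gives C(12,3) = 220; x_4 ≥ 7 gives C(8,3) = 56. Together 516.
Add back pairs where two caps are both exceeded: 1 + 1 + 0 + 84 + 10 + 10 = 106.
By inclusion–exclusion the count is 455 − 516 + 106 = 45.

45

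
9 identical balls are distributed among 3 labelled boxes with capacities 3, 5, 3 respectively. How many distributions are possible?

Ignoring the caps, the number of non-negative solutions to x_1+…+x_3 = 9 is C(11,2) = 55.
Subtract solutions that violate a single cap (substitute x_i' = x_i − (cap_i+1)): x_1 ≥ 4 gives C(7,2) = 21; x_2 ≥ 6 gives C(5,2) = 10; x_3 ≥ 4 gives C(7,2) = 21. Together 52.
Add back pairs where two caps are both exceeded: 0 + 3 + 0 = 3.
By inclusion–exclusion the count is 55 − 52 + 3 = 6.

6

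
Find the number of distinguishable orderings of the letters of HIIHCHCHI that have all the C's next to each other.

Treat the 2 copies of C as a single block. The multiset to arrange is then {CC, H, H, H, H, I, I, I}, 8 items in all.
That gives (8)!/(4!·3!) = 280 arrangements.

280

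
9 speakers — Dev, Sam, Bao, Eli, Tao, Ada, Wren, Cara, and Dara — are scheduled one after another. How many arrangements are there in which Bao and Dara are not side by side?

282240

Of the 9! = 362880 arrangements, those with Bao and Dara adjacent number 2 × 8! = 80640 (treat the pair as a block with 2 internal orders).
So 362880 − 80640 = 282240 arrangements keep them apart.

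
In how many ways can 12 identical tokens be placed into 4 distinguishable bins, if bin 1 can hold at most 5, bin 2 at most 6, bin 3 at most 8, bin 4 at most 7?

260

Ignoring the caps, the number of non-negative solutions to x_1+…+x_4 = 12 is C(15,3) = 455.
Subtract solutions that violate a single cap (substitute x_i' = x_i − (cap_i+1)): x_1 ≥ 6 gives C(9,3) = 84; x_2 ≥ 7 gives C(8,3) = 56; x_3 ≥ 9 gives C(6,3) = 20; x_4 ≥ 8 gives C(7,3) = 35. Together 195.
No two caps can be exceeded simultaneously, so the pair terms are all 0.
By inclusion–exclusion the count is 455 − 195 + 0 = 260.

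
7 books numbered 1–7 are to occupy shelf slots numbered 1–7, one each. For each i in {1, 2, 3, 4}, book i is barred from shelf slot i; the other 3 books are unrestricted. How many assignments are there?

Let Aᵢ (for 1 ≤ i ≤ 4) be the placements that put book i in its forbidden shelf slot. Any j of these fix j positions, leaving (7−j)! ways to fill the rest, and there are C(4,j) ways to pick which j.
By inclusion–exclusion, the number of valid placements is Σ_{j=0}^{4} (−1)^j C(4,j)·(7−j)!.
Computing: 5040 − 2880 + 720 − 96 + 6 = 2790.

2790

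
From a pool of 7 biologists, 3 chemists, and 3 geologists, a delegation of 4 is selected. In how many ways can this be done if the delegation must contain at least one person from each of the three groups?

315

Total 4-person selections from all 13: C(13,4) = 715.
Subtract selections that omit an entire group: no biologists → C(6,4) = 15; no chemists → C(10,4) = 210; no geologists → C(10,4) = 210.
Add back selections omitting two groups (i.e. drawn from a single group): C(7,4) + C(3,4) + C(3,4) = 35.
By inclusion–exclusion: 715 − 435 + 35 = 315.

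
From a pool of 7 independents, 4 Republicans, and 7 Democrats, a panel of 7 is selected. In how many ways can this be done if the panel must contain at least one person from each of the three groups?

27734

With no constraint there are C(18,7) = 31824 possible selections.
Subtract selections that omit an entire group: no independents → C(11,7) = 330; no Republicans → C(14,7) = 3432; no Democrats → C(11,7) = 330.
Add back selections omitting two groups (i.e. drawn from a single group): C(7,7) + C(4,7) + C(7,7) = 2.
By inclusion–exclusion: 31824 − 4092 + 2 = 27734.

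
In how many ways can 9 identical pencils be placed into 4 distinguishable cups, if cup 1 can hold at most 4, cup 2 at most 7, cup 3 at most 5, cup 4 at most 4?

Ignoring the caps, the number of non-negative solutions to x_1+…+x_4 = 9 is C(12,3) = 220.
Subtract solutions that violate a single cap (substitute x_i' = x_i − (cap_i+1)): x_1 ≥ 5 gives C(7,3) = 35; x_2 ≥ 8 gives C(4,3) = 4; x_3 ≥ 6 gives C(6,3) = 20; x_4 ≥ 5 gives C(7,3) = 35. Together 94.
No two caps can be exceeded simultaneously, so the pair terms are all 0.
By inclusion–exclusion the count is 220 − 94 + 0 = 126.

126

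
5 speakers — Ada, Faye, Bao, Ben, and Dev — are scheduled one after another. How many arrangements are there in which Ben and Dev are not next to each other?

Of the 5! = 120 arrangements, those with Ben and Dev adjacent number 2 × 4! = 48 (treat the pair as a block with 2 internal orders).
So 120 − 48 = 72 arrangements keep them apart.

72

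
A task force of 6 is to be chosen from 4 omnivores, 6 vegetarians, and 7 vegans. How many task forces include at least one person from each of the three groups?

With no constraint there are C(17,6) = 12376 possible selections.
Subtract selections that omit an entire group: no omnivores → C(13,6) = 1716; no vegetarians → C(11,6) = 462; no vegans → C(10,6) = 210.
Add back selections omitting two groups (i.e. drawn from a single group): C(4,6) + C(6,6) + C(7,6) = 8.
By inclusion–exclusion: 12376 − 2388 + 8 = 9996.

9996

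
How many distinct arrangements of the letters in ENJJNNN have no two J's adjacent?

Total arrangements of ENJJNNN: 7!/(4!·2!) = 105.
Arrangements with the J's together: treat JJ as one letter, giving (6)!/(4!) = 30.
Subtracting, 105 − 30 = 75 arrangements keep the J's apart.

75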